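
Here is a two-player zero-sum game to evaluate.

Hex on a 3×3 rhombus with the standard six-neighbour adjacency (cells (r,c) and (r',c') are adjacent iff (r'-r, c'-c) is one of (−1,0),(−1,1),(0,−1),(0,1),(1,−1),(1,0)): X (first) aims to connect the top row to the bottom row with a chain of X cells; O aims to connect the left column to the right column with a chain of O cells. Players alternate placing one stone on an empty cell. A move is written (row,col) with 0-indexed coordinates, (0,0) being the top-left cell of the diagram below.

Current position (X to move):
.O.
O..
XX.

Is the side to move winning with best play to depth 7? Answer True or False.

X winning at [.O./O../XX.]: True

[.O./O../XX.] X move#1: (0,0):-1/XO./O../XX., (0,2):+1/.OX/O../XX.*, (1,1):-1/.O./OX./XX., (1,2):-1/.O./O.X/XX., (2,2):-1/.O./O../XXX
[.OX/O../XX.] O move#2: (0,0):-1/OOX/O../XX.*, (1,1):-1/.OX/OO./XX., (1,2):-1/.OX/O.O/XX., (2,2):-1/.OX/O../XXO
[OOX/O../XX.] X move#3: (1,1):+1/OOX/OX./XX.*, (1,2):+1/OOX/O.X/XX., (2,2):+1/OOX/O../XXX
[OOX/OX./XX.] end (terminal -1, O#4); searched .O./O../XX. to 7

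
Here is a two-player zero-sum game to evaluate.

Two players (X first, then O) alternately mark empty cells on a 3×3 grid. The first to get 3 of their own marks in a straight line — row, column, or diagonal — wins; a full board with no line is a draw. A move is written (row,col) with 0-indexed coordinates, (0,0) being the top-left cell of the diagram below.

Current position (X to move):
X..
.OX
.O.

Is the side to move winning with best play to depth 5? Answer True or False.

ply 1, X at X../.OX/.O. | (0,1)=+0→XX./.OX/.O.*; (0,2)=-1→X.X/.OX/.O.; (1,0)=-1→X../XOX/.O.; (2,0)=-1→X../.OX/XO.; (2,2)=-1→X../.OX/.OX
ply 2, O at XX./.OX/.O. | (0,2)=+0→XXO/.OX/.O.*; (1,0)=-1→XX./OOX/.O.; (2,0)=-1→XX./.OX/OO.; (2,2)=-1→XX./.OX/.OO
ply 3, X at XXO/.OX/.O. | (1,0)=-1→XXO/XOX/.O.; (2,0)=+0→XXO/.OX/XO.*; (2,2)=-1→XXO/.OX/.OX
ply 4, O at XXO/.OX/XO. | (1,0)=+0→XXO/OOX/XO.*; (2,2)=-1→XXO/.OX/XOO
ply 5, X at XXO/OOX/XO. | (2,2)=+0→XXO/OOX/XOX*
ply 6: XXO/OOX/XOX is terminal +0 (O); from X../.OX/.O. depth 5

X winning at [X../.OX/.O.]: False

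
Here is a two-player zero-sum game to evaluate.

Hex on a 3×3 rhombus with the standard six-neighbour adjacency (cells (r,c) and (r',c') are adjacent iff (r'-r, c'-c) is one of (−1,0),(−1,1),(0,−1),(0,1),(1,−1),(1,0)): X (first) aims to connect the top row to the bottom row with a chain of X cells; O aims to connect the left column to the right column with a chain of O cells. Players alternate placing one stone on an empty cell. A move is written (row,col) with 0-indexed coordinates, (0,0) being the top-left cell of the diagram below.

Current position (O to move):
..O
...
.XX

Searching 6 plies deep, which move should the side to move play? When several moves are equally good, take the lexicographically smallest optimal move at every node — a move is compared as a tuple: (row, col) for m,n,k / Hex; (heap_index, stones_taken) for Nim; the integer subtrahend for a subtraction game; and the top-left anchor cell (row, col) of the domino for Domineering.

O's best at [..O/.../.XX]: (0,0)

p1 O@[..O/.../.XX]: (0,0)[O.O/.../.XX]+1* (0,1)[.OO/.../.XX]+1 (1,0)[..O/O../.XX]+1 (1,1)[..O/.O./.XX]+1 (1,2)[..O/..O/.XX]-1 (2,0)[..O/.../OXX]+1
p2 X@[O.O/.../.XX]: (0,1)[OXO/.../.XX]-1* (1,0)[O.O/X../.XX]-1 (1,1)[O.O/.X./.XX]-1 (1,2)[O.O/..X/.XX]-1 (2,0)[O.O/.../XXX]-1
p3 O@[OXO/.../.XX]: (1,0)[OXO/O../.XX]-1 (1,1)[OXO/.O./.XX]+1* (1,2)[OXO/..O/.XX]-1 (2,0)[OXO/.../OXX]-1
p4 X@[OXO/.O./.XX]: (1,0)[OXO/XO./.XX]-1* (1,2)[OXO/.OX/.XX]-1 (2,0)[OXO/.O./XXX]-1
p5 O@[OXO/XO./.XX]: (1,2)[OXO/XOO/.XX]-1 (2,0)[OXO/XO./OXX]+1*
p6 X@[OXO/XO./OXX] terminal -1; root [..O/.../.XX] d6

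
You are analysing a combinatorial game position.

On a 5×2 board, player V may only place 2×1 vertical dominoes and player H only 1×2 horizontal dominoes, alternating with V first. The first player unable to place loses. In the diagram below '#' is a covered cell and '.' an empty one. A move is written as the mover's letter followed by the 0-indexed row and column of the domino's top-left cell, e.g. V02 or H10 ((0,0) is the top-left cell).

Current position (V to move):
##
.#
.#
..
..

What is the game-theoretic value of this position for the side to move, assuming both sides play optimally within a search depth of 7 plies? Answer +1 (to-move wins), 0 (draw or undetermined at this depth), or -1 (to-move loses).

ply 1, V at ##/.#/.#/../.. | V10=-1→##/##/##/../..; V20=-1→##/.#/##/#./..; V30=+1→##/.#/.#/#./#.*; V31=+1→##/.#/.#/.#/.#
ply 2: ##/.#/.#/#./#. is terminal -1 (H); from ##/.#/.#/../.. depth 7

value(##/.#/.#/../.., V) = +1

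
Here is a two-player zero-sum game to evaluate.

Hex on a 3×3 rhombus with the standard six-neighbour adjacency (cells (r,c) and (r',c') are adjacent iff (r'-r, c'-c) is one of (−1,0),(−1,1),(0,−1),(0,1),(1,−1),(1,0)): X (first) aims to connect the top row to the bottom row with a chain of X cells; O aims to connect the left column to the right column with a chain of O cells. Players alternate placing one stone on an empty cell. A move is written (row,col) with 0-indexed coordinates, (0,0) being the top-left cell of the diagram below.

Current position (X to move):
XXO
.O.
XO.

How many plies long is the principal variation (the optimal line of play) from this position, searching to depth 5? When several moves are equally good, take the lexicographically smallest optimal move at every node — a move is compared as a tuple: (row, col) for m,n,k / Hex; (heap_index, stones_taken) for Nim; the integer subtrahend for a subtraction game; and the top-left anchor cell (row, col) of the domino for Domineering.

PV length from [XXO/.O./XO.]: 1 ply

ply 1, X at XXO/.O./XO. | (1,0)=+1→XXO/XO./XO.*; (1,2)=-1→XXO/.OX/XO.; (2,2)=-1→XXO/.O./XOX
ply 2: XXO/XO./XO. is terminal -1 (O); from XXO/.O./XO. depth 5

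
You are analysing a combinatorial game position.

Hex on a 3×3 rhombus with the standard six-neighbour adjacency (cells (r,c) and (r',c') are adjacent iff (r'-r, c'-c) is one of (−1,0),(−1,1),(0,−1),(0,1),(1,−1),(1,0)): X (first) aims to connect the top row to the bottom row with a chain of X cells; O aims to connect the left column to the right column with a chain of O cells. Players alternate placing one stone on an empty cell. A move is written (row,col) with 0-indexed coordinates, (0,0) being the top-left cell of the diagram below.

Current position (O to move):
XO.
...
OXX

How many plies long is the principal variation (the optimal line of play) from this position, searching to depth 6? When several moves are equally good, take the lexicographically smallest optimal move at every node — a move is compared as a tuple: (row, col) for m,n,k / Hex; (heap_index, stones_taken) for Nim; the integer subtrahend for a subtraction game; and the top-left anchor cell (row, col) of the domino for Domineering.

PV length from [XO./.../OXX]: 3 plies

ply 1, O at XO./.../OXX | (0,2)=+1→XOO/.../OXX*; (1,0)=-1→XO./O../OXX; (1,1)=+1→XO./.O./OXX; (1,2)=-1→XO./..O/OXX
ply 2, X at XOO/.../OXX | (1,0)=-1→XOO/X../OXX*; (1,1)=-1→XOO/.X./OXX; (1,2)=-1→XOO/..X/OXX
ply 3, O at XOO/X../OXX | (1,1)=+1→XOO/XO./OXX*; (1,2)=-1→XOO/X.O/OXX
ply 4: XOO/XO./OXX is terminal -1 (X); from XO./.../OXX depth 6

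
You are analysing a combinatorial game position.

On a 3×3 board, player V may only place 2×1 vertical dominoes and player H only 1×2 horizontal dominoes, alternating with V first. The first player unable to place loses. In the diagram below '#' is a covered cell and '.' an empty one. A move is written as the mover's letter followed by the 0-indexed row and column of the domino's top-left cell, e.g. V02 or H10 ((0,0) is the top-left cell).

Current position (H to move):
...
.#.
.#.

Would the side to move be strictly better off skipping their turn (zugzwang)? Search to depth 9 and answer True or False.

zugzwang(.../.#./.#., H) = False

ply 1, H at .../.#./.#. | H00=-1→##./.#./.#.*; H01=-1→.##/.#./.#.
ply 2, V at ##./.#./.#. | V02=+1→###/.##/.#.*; V10=+1→##./##./##.; V12=+1→##./.##/.##
ply 3: ###/.##/.#. is terminal -1 (H); from .../.#./.#. depth 9
suppose H passes — search the same position with V to move:
pass> ply 1, V at .../.#./.#. | V00=+1→#../##./.#.*; V02=+1→..#/.##/.#.; V10=+1→.../##./##.; V12=+1→.../.##/.##
pass> ply 2, H at #../##./.#. | H01=-1→###/##./.#.*
pass> ply 3, V at ###/##./.#. | V12=+1→###/###/.##*
pass> ply 4: ###/###/.## is terminal -1 (H); from .../.#./.#. depth 9
for H: play -1, pass -1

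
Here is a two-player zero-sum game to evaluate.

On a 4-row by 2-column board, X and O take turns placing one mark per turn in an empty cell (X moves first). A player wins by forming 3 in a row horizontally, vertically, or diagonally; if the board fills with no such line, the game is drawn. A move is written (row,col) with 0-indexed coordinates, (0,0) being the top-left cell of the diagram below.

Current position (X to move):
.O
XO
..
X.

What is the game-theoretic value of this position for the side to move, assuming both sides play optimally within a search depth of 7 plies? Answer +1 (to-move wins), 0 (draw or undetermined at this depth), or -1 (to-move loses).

value(.O/XO/../X., X) = +1

[.O/XO/../X.] X move#1: (0,0):-1/XO/XO/../X., (2,0):+1/.O/XO/X./X.*, (2,1):+0/.O/XO/.X/X., (3,1):-1/.O/XO/../XX
[.O/XO/X./X.] end (terminal -1, O#2); searched .O/XO/../X. to 7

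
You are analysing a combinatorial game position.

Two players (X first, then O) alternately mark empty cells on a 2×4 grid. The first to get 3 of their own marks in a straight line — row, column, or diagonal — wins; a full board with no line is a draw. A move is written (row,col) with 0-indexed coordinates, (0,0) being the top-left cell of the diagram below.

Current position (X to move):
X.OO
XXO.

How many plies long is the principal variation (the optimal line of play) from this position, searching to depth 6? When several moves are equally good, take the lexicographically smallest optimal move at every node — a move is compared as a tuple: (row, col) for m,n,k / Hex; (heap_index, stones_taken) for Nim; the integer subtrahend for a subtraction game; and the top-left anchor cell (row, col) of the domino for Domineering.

ply 1, X at X.OO/XXO. | (0,1)=+0→XXOO/XXO.*; (1,3)=-1→X.OO/XXOX
ply 2, O at XXOO/XXO. | (1,3)=+0→XXOO/XXOO*
ply 3: XXOO/XXOO is terminal +0 (X); from X.OO/XXO. depth 6

PV length from [X.OO/XXO.]: 2 plies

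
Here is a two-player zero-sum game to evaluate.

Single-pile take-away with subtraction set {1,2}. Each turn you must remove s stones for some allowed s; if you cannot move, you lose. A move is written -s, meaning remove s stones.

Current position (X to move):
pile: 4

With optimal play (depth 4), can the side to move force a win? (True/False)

p1 X@[4]: -1[3]+1* -2[2]-1
p2 O@[3]: -1[2]-1* -2[1]-1
p3 X@[2]: -1[1]-1 -2[0]+1*
p4 O@[0] terminal -1; root [4] d4

X winning at [4]: True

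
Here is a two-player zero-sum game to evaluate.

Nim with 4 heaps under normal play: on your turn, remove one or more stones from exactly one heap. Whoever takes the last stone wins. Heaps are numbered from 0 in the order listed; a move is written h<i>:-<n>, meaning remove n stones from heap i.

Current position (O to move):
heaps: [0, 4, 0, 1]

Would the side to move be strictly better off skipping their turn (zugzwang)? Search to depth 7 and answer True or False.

ply 1, O at (0,4,0,1) | h1:-1=-1→(0,3,0,1); h1:-2=-1→(0,2,0,1); h1:-3=+1→(0,1,0,1)*; h1:-4=-1→(0,0,0,1); h3:-1=-1→(0,4,0,0)
ply 2, X at (0,1,0,1) | h1:-1=-1→(0,0,0,1)*; h3:-1=-1→(0,1,0,0)
ply 3, O at (0,0,0,1) | h3:-1=+1→(0,0,0,0)*
ply 4: (0,0,0,0) is terminal -1 (X); from (0,4,0,1) depth 7
suppose O passes — search the same position with X to move:
pass> ply 1, X at (0,4,0,1) | h1:-1=-1→(0,3,0,1); h1:-2=-1→(0,2,0,1); h1:-3=+1→(0,1,0,1)*; h1:-4=-1→(0,0,0,1); h3:-1=-1→(0,4,0,0)
pass> ply 2, O at (0,1,0,1) | h1:-1=-1→(0,0,0,1)*; h3:-1=-1→(0,1,0,0)
pass> ply 3, X at (0,0,0,1) | h3:-1=+1→(0,0,0,0)*
pass> ply 4: (0,0,0,0) is terminal -1 (O); from (0,4,0,1) depth 7
for O: play +1, pass -1

zugzwang((0,4,0,1), O) = False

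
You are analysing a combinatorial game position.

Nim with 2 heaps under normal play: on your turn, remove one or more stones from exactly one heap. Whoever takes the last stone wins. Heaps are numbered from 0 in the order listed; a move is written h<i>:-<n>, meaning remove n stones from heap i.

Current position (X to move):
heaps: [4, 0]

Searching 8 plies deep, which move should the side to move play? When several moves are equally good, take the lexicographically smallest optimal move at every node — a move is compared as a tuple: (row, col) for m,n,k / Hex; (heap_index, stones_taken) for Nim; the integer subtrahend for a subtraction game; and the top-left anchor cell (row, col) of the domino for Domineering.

X's best at [(4,0)]: h0:-4

[(4,0)] X move#1: h0:-1:-1/(3,0), h0:-2:-1/(2,0), h0:-3:-1/(1,0), h0:-4:+1/(0,0)*
[(0,0)] end (terminal -1, O#2); searched (4,0) to 8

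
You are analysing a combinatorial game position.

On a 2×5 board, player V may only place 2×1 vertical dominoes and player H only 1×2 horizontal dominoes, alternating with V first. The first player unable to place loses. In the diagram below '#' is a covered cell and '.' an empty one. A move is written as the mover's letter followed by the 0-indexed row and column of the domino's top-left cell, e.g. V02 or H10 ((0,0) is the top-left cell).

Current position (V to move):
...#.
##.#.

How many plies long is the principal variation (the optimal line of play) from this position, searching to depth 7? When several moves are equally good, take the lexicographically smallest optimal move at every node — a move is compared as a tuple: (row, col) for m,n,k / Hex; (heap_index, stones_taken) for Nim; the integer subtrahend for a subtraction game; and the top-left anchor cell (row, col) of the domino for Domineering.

p1 V@[...#./##.#.]: V02[..##./####.]+1* V04[...##/##.##]-1
p2 H@[..##./####.]: H00[####./####.]-1*
p3 V@[####./####.]: V04[#####/#####]+1*
p4 H@[#####/#####] terminal -1; root [...#./##.#.] d7

PV length from [...#./##.#.]: 3 plies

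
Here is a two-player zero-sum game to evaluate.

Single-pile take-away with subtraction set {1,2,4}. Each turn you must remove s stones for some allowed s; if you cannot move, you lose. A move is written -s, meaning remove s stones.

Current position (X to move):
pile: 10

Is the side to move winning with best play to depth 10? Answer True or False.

X winning at [10]: True

ply 1, X at 10 | -1=+1→9*; -2=-1→8; -4=+1→6
ply 2, O at 9 | -1=-1→8*; -2=-1→7; -4=-1→5
ply 3, X at 8 | -1=-1→7; -2=+1→6*; -4=-1→4
ply 4, O at 6 | -1=-1→5*; -2=-1→4; -4=-1→2
ply 5, X at 5 | -1=-1→4; -2=+1→3*; -4=-1→1
ply 6, O at 3 | -1=-1→2*; -2=-1→1
ply 7, X at 2 | -1=-1→1; -2=+1→0*
ply 8: 0 is terminal -1 (O); from 10 depth 10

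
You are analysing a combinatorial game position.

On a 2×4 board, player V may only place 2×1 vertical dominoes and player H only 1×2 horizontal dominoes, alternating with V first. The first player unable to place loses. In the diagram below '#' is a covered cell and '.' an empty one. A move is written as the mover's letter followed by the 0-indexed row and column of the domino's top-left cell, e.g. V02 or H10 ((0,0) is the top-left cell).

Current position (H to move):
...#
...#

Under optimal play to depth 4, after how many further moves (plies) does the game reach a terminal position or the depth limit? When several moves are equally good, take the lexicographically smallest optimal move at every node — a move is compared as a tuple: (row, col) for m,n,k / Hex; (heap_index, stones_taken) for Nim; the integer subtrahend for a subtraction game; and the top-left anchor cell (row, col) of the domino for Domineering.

PV length from [...#/...#]: 3 plies

ply 1, H at ...#/...# | H00=+1→##.#/...#*; H01=+1→.###/...#; H10=+1→...#/##.#; H11=+1→...#/.###
ply 2, V at ##.#/...# | V02=-1→####/..##*
ply 3, H at ####/..## | H10=+1→####/####*
ply 4: ####/#### is terminal -1 (V); from ...#/...# depth 4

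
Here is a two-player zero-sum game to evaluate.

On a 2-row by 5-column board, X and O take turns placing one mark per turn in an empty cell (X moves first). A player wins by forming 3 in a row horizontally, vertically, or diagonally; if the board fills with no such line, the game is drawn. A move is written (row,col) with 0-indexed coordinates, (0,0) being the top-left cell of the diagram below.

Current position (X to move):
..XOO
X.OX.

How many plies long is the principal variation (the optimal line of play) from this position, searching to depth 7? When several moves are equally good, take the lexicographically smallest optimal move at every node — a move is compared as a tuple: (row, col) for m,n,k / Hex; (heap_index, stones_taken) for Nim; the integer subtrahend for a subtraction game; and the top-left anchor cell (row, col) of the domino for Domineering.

PV length from [..XOO/X.OX.]: 4 plies

[..XOO/X.OX.] X move#1: (0,0):+0/X.XOO/X.OX.*, (0,1):+0/.XXOO/X.OX., (1,1):+0/..XOO/XXOX., (1,4):+0/..XOO/X.OXX
[X.XOO/X.OX.] O move#2: (0,1):+0/XOXOO/X.OX.*, (1,1):-1/X.XOO/XOOX., (1,4):-1/X.XOO/X.OXO
[XOXOO/X.OX.] X move#3: (1,1):+0/XOXOO/XXOX.*, (1,4):+0/XOXOO/X.OXX
[XOXOO/XXOX.] O move#4: (1,4):+0/XOXOO/XXOXO*
[XOXOO/XXOXO] end (terminal +0, X#5); searched ..XOO/X.OX. to 7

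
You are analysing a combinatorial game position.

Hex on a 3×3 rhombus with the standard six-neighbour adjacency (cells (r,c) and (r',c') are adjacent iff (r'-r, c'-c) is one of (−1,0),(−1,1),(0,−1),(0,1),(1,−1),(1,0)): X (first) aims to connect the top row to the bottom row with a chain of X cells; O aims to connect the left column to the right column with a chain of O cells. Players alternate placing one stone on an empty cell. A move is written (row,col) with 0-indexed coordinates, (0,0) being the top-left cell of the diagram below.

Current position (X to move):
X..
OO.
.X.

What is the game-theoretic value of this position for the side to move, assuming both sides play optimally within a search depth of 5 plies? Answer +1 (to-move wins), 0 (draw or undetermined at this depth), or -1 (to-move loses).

value(X../OO./.X., X) = -1

[X../OO./.X.] X move#1: (0,1):-1/XX./OO./.X.*, (0,2):-1/X.X/OO./.X., (1,2):-1/X../OOX/.X., (2,0):-1/X../OO./XX., (2,2):-1/X../OO./.XX
[XX./OO./.X.] O move#2: (0,2):+1/XXO/OO./.X.*, (1,2):+1/XX./OOO/.X., (2,0):+1/XX./OO./OX., (2,2):+1/XX./OO./.XO
[XXO/OO./.X.] end (terminal -1, X#3); searched X../OO./.X. to 5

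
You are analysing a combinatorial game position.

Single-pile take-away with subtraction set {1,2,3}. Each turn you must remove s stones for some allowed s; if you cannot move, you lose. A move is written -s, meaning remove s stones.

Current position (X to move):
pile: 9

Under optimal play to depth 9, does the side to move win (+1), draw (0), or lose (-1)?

value(9, X) = +1

p1 X@[9]: -1[8]+1* -2[7]-1 -3[6]-1
p2 O@[8]: -1[7]-1* -2[6]-1 -3[5]-1
p3 X@[7]: -1[6]-1 -2[5]-1 -3[4]+1*
p4 O@[4]: -1[3]-1* -2[2]-1 -3[1]-1
p5 X@[3]: -1[2]-1 -2[1]-1 -3[0]+1*
p6 O@[0] terminal -1; root [9] d9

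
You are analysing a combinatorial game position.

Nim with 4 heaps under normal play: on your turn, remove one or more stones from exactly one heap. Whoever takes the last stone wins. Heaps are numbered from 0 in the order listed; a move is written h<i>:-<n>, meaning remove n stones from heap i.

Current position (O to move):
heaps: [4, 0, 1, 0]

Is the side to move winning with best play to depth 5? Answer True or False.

O winning at [(4,0,1,0)]: True

p1 O@[(4,0,1,0)]: h0:-1[(3,0,1,0)]-1 h0:-2[(2,0,1,0)]-1 h0:-3[(1,0,1,0)]+1* h0:-4[(0,0,1,0)]-1 h2:-1[(4,0,0,0)]-1
p2 X@[(1,0,1,0)]: h0:-1[(0,0,1,0)]-1* h2:-1[(1,0,0,0)]-1
p3 O@[(0,0,1,0)]: h2:-1[(0,0,0,0)]+1*
p4 X@[(0,0,0,0)] terminal -1; root [(4,0,1,0)] d5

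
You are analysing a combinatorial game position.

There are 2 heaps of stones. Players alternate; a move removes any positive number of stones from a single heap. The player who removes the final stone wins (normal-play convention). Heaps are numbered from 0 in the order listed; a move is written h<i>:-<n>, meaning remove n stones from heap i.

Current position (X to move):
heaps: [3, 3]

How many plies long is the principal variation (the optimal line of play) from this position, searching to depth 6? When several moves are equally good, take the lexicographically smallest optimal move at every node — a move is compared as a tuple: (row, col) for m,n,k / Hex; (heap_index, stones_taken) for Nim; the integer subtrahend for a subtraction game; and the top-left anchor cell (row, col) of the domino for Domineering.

PV length from [(3,3)]: 6 plies

ply 1, X at (3,3) | h0:-1=-1→(2,3)*; h0:-2=-1→(1,3); h0:-3=-1→(0,3); h1:-1=-1→(3,2); h1:-2=-1→(3,1); h1:-3=-1→(3,0)
ply 2, O at (2,3) | h0:-1=-1→(1,3); h0:-2=-1→(0,3); h1:-1=+1→(2,2)*; h1:-2=-1→(2,1); h1:-3=-1→(2,0)
ply 3, X at (2,2) | h0:-1=-1→(1,2)*; h0:-2=-1→(0,2); h1:-1=-1→(2,1); h1:-2=-1→(2,0)
ply 4, O at (1,2) | h0:-1=-1→(0,2); h1:-1=+1→(1,1)*; h1:-2=-1→(1,0)
ply 5, X at (1,1) | h0:-1=-1→(0,1)*; h1:-1=-1→(1,0)
ply 6, O at (0,1) | h1:-1=+1→(0,0)*
ply 7: (0,0) is terminal -1 (X); from (3,3) depth 6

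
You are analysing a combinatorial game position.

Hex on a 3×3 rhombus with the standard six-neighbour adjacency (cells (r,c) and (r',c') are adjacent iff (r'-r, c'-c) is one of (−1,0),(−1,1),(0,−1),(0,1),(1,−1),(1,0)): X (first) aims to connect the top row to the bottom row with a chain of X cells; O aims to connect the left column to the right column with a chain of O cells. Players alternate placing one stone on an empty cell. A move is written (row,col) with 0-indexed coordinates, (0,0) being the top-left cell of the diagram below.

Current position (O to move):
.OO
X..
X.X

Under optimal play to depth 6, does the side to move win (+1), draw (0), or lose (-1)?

value(.OO/X../X.X, O) = +1

p1 O@[.OO/X../X.X]: (0,0)[OOO/X../X.X]+1* (1,1)[.OO/XO./X.X]-1 (1,2)[.OO/X.O/X.X]-1 (2,1)[.OO/X../XOX]-1
p2 X@[OOO/X../X.X] terminal -1; root [.OO/X../X.X] d6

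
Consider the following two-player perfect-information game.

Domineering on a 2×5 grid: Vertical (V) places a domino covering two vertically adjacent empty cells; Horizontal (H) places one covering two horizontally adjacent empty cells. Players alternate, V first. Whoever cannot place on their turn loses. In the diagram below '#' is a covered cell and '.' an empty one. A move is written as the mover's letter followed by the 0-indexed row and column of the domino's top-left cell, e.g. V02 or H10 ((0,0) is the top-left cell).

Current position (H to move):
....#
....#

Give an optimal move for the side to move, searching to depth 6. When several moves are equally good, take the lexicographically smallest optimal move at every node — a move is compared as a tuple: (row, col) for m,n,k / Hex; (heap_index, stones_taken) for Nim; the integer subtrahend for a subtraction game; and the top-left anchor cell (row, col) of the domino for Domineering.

p1 H@[....#/....#]: H00[##..#/....#]-1 H01[.##.#/....#]+1* H02[..###/....#]-1 H10[....#/##..#]-1 H11[....#/.##.#]+1 H12[....#/..###]-1
p2 V@[.##.#/....#]: V00[###.#/#...#]-1* V03[.####/...##]-1
p3 H@[###.#/#...#]: H11[###.#/###.#]-1 H12[###.#/#.###]+1*
p4 V@[###.#/#.###] terminal -1; root [....#/....#] d6

H's best at [....#/....#]: H01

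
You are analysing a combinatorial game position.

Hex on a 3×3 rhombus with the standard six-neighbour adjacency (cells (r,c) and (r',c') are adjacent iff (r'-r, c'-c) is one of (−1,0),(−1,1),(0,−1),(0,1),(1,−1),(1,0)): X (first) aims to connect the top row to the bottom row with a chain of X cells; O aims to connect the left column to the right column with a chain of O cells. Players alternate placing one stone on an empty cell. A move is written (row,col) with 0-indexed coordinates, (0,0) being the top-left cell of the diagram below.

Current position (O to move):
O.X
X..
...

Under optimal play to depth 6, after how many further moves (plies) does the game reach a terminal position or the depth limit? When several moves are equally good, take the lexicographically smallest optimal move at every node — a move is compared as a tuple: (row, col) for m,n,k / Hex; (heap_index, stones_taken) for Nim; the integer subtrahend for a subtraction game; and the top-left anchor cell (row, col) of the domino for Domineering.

ply 1, O at O.X/X../... | (0,1)=-1→OOX/X../...*; (1,1)=-1→O.X/XO./...; (1,2)=-1→O.X/X.O/...; (2,0)=-1→O.X/X../O..; (2,1)=-1→O.X/X../.O.; (2,2)=-1→O.X/X../..O
ply 2, X at OOX/X../... | (1,1)=+1→OOX/XX./...*; (1,2)=+1→OOX/X.X/...; (2,0)=+1→OOX/X../X..; (2,1)=+1→OOX/X../.X.; (2,2)=+1→OOX/X../..X
ply 3, O at OOX/XX./... | (1,2)=-1→OOX/XXO/...*; (2,0)=-1→OOX/XX./O..; (2,1)=-1→OOX/XX./.O.; (2,2)=-1→OOX/XX./..O
ply 4, X at OOX/XXO/... | (2,0)=+1→OOX/XXO/X..*; (2,1)=+1→OOX/XXO/.X.; (2,2)=+1→OOX/XXO/..X
ply 5: OOX/XXO/X.. is terminal -1 (O); from O.X/X../... depth 6

PV length from [O.X/X../...]: 4 plies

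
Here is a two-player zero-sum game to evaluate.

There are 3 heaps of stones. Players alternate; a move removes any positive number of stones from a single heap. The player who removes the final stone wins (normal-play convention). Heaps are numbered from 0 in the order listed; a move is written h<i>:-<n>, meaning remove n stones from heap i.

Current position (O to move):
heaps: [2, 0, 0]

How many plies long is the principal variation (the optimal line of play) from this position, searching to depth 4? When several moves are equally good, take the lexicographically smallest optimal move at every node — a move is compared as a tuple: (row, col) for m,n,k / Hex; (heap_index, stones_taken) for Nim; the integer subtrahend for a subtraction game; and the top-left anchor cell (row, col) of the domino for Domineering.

p1 O@[(2,0,0)]: h0:-1[(1,0,0)]-1 h0:-2[(0,0,0)]+1*
p2 X@[(0,0,0)] terminal -1; root [(2,0,0)] d4

PV length from [(2,0,0)]: 1 ply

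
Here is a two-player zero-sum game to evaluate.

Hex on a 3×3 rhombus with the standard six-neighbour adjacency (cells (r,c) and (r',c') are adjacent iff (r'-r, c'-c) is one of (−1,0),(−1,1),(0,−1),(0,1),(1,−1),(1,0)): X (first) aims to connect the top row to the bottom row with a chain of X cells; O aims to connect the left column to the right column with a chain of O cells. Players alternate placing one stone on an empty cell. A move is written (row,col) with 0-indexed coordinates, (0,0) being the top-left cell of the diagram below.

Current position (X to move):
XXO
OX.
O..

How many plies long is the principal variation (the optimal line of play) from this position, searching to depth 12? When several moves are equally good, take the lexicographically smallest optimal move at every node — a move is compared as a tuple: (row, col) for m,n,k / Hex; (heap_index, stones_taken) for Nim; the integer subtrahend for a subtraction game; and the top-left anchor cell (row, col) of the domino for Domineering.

PV length from [XXO/OX./O..]: 3 plies

ply 1, X at XXO/OX./O.. | (1,2)=+1→XXO/OXX/O..*; (2,1)=+1→XXO/OX./OX.; (2,2)=+1→XXO/OX./O.X
ply 2, O at XXO/OXX/O.. | (2,1)=-1→XXO/OXX/OO.*; (2,2)=-1→XXO/OXX/O.O
ply 3, X at XXO/OXX/OO. | (2,2)=+1→XXO/OXX/OOX*
ply 4: XXO/OXX/OOX is terminal -1 (O); from XXO/OX./O.. depth 12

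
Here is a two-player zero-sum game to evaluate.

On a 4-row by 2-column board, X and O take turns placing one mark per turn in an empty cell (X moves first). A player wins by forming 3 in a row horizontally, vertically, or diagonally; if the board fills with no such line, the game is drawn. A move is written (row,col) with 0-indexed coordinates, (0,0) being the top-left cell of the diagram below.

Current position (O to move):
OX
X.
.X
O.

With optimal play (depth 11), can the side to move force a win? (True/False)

O winning at [OX/X./.X/O.]: False

p1 O@[OX/X./.X/O.]: (1,1)[OX/XO/.X/O.]+0* (2,0)[OX/X./OX/O.]-1 (3,1)[OX/X./.X/OO]-1
p2 X@[OX/XO/.X/O.]: (2,0)[OX/XO/XX/O.]+0* (3,1)[OX/XO/.X/OX]+0
p3 O@[OX/XO/XX/O.]: (3,1)[OX/XO/XX/OO]+0*
p4 X@[OX/XO/XX/OO] terminal +0; root [OX/X./.X/O.] d11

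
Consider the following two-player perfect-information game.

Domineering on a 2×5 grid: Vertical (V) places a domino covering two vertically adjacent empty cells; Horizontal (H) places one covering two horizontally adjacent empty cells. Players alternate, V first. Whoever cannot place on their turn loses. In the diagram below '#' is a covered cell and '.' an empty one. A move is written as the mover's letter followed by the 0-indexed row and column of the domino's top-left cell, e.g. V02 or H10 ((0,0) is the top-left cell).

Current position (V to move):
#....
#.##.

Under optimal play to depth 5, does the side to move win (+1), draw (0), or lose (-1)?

ply 1, V at #..../#.##. | V01=-1→##.../####.*; V04=-1→#...#/#.###
ply 2, H at ##.../####. | H02=-1→####./####.; H03=+1→##.##/####.*
ply 3: ##.##/####. is terminal -1 (V); from #..../#.##. depth 5

value(#..../#.##., V) = -1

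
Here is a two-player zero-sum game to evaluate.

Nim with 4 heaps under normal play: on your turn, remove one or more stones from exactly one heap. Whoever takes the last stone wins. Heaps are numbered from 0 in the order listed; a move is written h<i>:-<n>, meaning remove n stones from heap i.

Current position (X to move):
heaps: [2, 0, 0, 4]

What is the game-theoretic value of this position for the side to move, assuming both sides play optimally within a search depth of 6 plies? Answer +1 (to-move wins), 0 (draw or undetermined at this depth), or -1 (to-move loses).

value((2,0,0,4), X) = +1

p1 X@[(2,0,0,4)]: h0:-1[(1,0,0,4)]-1 h0:-2[(0,0,0,4)]-1 h3:-1[(2,0,0,3)]-1 h3:-2[(2,0,0,2)]+1* h3:-3[(2,0,0,1)]-1 h3:-4[(2,0,0,0)]-1
p2 O@[(2,0,0,2)]: h0:-1[(1,0,0,2)]-1* h0:-2[(0,0,0,2)]-1 h3:-1[(2,0,0,1)]-1 h3:-2[(2,0,0,0)]-1
p3 X@[(1,0,0,2)]: h0:-1[(0,0,0,2)]-1 h3:-1[(1,0,0,1)]+1* h3:-2[(1,0,0,0)]-1
p4 O@[(1,0,0,1)]: h0:-1[(0,0,0,1)]-1* h3:-1[(1,0,0,0)]-1
p5 X@[(0,0,0,1)]: h3:-1[(0,0,0,0)]+1*
p6 O@[(0,0,0,0)] terminal -1; root [(2,0,0,4)] d6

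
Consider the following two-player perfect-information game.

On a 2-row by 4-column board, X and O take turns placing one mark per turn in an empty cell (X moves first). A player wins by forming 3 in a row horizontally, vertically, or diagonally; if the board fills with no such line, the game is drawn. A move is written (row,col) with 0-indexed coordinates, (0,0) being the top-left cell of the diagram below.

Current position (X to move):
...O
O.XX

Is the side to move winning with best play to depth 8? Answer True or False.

X winning at [...O/O.XX]: True

p1 X@[...O/O.XX]: (0,0)[X..O/O.XX]+0 (0,1)[.X.O/O.XX]+0 (0,2)[..XO/O.XX]+0 (1,1)[...O/OXXX]+1*
p2 O@[...O/OXXX] terminal -1; root [...O/O.XX] d8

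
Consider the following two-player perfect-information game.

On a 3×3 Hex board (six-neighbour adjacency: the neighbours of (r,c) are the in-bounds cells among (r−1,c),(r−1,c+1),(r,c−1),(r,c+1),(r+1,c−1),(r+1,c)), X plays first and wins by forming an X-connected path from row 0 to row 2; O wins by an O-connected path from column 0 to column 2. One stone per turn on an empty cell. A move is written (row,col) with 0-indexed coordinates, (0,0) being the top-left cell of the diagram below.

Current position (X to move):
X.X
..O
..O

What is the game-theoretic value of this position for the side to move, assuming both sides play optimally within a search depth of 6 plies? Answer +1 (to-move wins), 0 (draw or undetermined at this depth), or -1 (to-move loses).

value(X.X/..O/..O, X) = +1

p1 X@[X.X/..O/..O]: (0,1)[XXX/..O/..O]-1 (1,0)[X.X/X.O/..O]-1 (1,1)[X.X/.XO/..O]+1* (2,0)[X.X/..O/X.O]+1 (2,1)[X.X/..O/.XO]-1
p2 O@[X.X/.XO/..O]: (0,1)[XOX/.XO/..O]-1* (1,0)[X.X/OXO/..O]-1 (2,0)[X.X/.XO/O.O]-1 (2,1)[X.X/.XO/.OO]-1
p3 X@[XOX/.XO/..O]: (1,0)[XOX/XXO/..O]+1* (2,0)[XOX/.XO/X.O]+1 (2,1)[XOX/.XO/.XO]+1
p4 O@[XOX/XXO/..O]: (2,0)[XOX/XXO/O.O]-1* (2,1)[XOX/XXO/.OO]-1
p5 X@[XOX/XXO/O.O]: (2,1)[XOX/XXO/OXO]+1*
p6 O@[XOX/XXO/OXO] terminal -1; root [X.X/..O/..O] d6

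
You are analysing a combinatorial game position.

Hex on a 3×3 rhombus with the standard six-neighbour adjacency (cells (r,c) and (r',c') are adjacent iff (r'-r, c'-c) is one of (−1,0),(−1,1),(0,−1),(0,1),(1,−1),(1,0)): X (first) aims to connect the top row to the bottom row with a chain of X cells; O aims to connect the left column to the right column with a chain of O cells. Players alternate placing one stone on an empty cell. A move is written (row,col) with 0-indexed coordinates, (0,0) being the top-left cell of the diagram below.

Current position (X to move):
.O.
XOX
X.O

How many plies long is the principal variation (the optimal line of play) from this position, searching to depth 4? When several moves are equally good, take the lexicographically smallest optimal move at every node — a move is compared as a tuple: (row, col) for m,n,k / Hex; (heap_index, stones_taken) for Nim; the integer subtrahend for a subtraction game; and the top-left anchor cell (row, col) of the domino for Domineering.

[.O./XOX/X.O] X move#1: (0,0):+1/XO./XOX/X.O*, (0,2):+1/.OX/XOX/X.O, (2,1):+1/.O./XOX/XXO
[XO./XOX/X.O] end (terminal -1, O#2); searched .O./XOX/X.O to 4

PV length from [.O./XOX/X.O]: 1 ply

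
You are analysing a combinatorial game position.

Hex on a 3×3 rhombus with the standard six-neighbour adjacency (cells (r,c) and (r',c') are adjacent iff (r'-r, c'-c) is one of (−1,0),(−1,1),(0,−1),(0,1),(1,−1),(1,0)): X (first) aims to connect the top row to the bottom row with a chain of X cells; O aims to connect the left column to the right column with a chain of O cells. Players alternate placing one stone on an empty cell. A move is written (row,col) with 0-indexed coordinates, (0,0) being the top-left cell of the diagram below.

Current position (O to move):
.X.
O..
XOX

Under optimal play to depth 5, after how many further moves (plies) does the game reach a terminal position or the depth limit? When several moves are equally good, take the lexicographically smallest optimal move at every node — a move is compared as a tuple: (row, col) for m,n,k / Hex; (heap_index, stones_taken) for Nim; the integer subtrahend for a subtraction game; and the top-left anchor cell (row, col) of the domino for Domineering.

PV length from [.X./O../XOX]: 3 plies

ply 1, O at .X./O../XOX | (0,0)=-1→OX./O../XOX; (0,2)=-1→.XO/O../XOX; (1,1)=+1→.X./OO./XOX*; (1,2)=-1→.X./O.O/XOX
ply 2, X at .X./OO./XOX | (0,0)=-1→XX./OO./XOX*; (0,2)=-1→.XX/OO./XOX; (1,2)=-1→.X./OOX/XOX
ply 3, O at XX./OO./XOX | (0,2)=+1→XXO/OO./XOX*; (1,2)=+1→XX./OOO/XOX
ply 4: XXO/OO./XOX is terminal -1 (X); from .X./O../XOX depth 5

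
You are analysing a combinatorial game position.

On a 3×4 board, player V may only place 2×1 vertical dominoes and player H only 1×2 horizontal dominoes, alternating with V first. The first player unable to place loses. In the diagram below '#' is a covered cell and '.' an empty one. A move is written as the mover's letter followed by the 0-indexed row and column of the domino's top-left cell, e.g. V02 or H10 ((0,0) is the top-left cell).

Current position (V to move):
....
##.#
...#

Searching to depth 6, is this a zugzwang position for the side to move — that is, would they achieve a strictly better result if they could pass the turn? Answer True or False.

zugzwang(..../##.#/...#, V) = False

[..../##.#/...#] V move#1: V02:-1/..#./####/...#*, V12:-1/..../####/..##
[..#./####/...#] H move#2: H00:+1/###./####/...#*, H20:+1/..#./####/##.#, H21:+1/..#./####/.###
[###./####/...#] end (terminal -1, V#3); searched ..../##.#/...# to 6
suppose V passes — search the same position with H to move:
pass> [..../##.#/...#] H move#1: H00:+1/##../##.#/...#*, H01:+1/.##./##.#/...#, H02:+1/..##/##.#/...#, H20:+1/..../##.#/##.#, H21:+1/..../##.#/.###
pass> [##../##.#/...#] V move#2: V02:-1/###./####/...#*, V12:-1/##../####/..##
pass> [###./####/...#] H move#3: H20:+1/###./####/##.#*, H21:+1/###./####/.###
pass> [###./####/##.#] end (terminal -1, V#4); searched ..../##.#/...# to 6
for V: play -1, pass -1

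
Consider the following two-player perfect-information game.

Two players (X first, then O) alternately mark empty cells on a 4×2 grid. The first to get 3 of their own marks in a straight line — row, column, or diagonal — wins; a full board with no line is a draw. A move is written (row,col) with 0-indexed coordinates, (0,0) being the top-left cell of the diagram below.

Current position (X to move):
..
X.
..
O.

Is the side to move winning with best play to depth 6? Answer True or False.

p1 X@[../X./../O.]: (0,0)[X./X./../O.]+0* (0,1)[.X/X./../O.]+0 (1,1)[../XX/../O.]+0 (2,0)[../X./X./O.]+0 (2,1)[../X./.X/O.]+0 (3,1)[../X./../OX]+0
p2 O@[X./X./../O.]: (0,1)[XO/X./../O.]-1 (1,1)[X./XO/../O.]-1 (2,0)[X./X./O./O.]+0* (2,1)[X./X./.O/O.]-1 (3,1)[X./X./../OO]-1
p3 X@[X./X./O./O.]: (0,1)[XX/X./O./O.]+0* (1,1)[X./XX/O./O.]+0 (2,1)[X./X./OX/O.]+0 (3,1)[X./X./O./OX]+0
p4 O@[XX/X./O./O.]: (1,1)[XX/XO/O./O.]+0* (2,1)[XX/X./OO/O.]+0 (3,1)[XX/X./O./OO]+0
p5 X@[XX/XO/O./O.]: (2,1)[XX/XO/OX/O.]+0* (3,1)[XX/XO/O./OX]+0
p6 O@[XX/XO/OX/O.]: (3,1)[XX/XO/OX/OO]+0*
p7 X@[XX/XO/OX/OO] terminal +0; root [../X./../O.] d6

X winning at [../X./../O.]: False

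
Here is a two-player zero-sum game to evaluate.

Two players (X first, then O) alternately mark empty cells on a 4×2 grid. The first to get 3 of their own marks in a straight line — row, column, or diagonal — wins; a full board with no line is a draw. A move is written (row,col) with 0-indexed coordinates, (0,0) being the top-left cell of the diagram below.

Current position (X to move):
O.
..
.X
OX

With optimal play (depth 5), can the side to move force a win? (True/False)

[O./../.X/OX] X move#1: (0,1):+0/OX/../.X/OX, (1,0):+0/O./X./.X/OX, (1,1):+1/O./.X/.X/OX*, (2,0):+0/O./../XX/OX
[O./.X/.X/OX] end (terminal -1, O#2); searched O./../.X/OX to 5

X winning at [O./../.X/OX]: True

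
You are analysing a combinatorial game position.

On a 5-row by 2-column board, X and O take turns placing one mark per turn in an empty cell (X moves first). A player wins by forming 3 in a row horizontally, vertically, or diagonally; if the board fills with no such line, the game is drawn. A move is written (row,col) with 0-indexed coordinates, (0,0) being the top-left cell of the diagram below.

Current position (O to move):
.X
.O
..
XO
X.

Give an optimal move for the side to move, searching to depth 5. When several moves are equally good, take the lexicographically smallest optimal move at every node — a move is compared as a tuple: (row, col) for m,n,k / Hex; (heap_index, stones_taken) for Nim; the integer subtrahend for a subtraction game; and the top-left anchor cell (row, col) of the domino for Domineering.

O's best at [.X/.O/../XO/X.]: (2,1)

p1 O@[.X/.O/../XO/X.]: (0,0)[OX/.O/../XO/X.]-1 (1,0)[.X/OO/../XO/X.]-1 (2,0)[.X/.O/O./XO/X.]+0 (2,1)[.X/.O/.O/XO/X.]+1* (4,1)[.X/.O/../XO/XO]-1
p2 X@[.X/.O/.O/XO/X.] terminal -1; root [.X/.O/../XO/X.] d5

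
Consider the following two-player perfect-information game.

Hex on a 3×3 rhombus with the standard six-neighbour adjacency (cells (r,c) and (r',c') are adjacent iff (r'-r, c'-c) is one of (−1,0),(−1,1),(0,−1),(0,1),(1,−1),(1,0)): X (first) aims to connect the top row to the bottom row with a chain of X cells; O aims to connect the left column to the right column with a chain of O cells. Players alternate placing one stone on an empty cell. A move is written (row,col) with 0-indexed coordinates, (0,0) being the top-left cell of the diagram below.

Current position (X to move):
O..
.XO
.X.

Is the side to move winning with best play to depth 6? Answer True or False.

X winning at [O../.XO/.X.]: True

p1 X@[O../.XO/.X.]: (0,1)[OX./.XO/.X.]+1* (0,2)[O.X/.XO/.X.]+1 (1,0)[O../XXO/.X.]+1 (2,0)[O../.XO/XX.]+1 (2,2)[O../.XO/.XX]+1
p2 O@[OX./.XO/.X.] terminal -1; root [O../.XO/.X.] d6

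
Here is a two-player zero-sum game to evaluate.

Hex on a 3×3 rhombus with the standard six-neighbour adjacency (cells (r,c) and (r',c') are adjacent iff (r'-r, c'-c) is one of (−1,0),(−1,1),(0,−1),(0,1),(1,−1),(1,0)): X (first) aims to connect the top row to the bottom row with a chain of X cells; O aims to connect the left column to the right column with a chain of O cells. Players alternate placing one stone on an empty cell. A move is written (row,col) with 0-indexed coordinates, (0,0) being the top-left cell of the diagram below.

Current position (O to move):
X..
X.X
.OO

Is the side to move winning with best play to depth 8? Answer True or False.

O winning at [X../X.X/.OO]: True

ply 1, O at X../X.X/.OO | (0,1)=-1→XO./X.X/.OO; (0,2)=-1→X.O/X.X/.OO; (1,1)=-1→X../XOX/.OO; (2,0)=+1→X../X.X/OOO*
ply 2: X../X.X/OOO is terminal -1 (X); from X../X.X/.OO depth 8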